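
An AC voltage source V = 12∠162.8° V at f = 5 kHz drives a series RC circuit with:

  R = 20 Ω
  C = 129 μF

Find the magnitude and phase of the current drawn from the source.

Step 1 — Angular frequency: ω = 2π·f = 2π·5000 = 3.142e+04 rad/s.
Step 2 — Component impedances:
  R: Z = R = 20 Ω
  C: Z = 1/(jωC) = -j/(ω·C) = 0 - j0.2468 Ω
Step 3 — Series combination: Z_total = R + C = 20 - j0.2468 Ω = 20∠-0.7° Ω.
Step 4 — Source phasor: V = 12∠162.8° V = -11.46 + j3.548 V.
Step 5 — Ohm's law: I = V / Z_total = (-11.46 + j3.548) / (20 - j0.2468) = -0.5753 + j0.1703 A.
Step 6 — Convert to polar: |I| = 0.6 A, ∠I = 163.5°.

I = 0.6∠163.5° A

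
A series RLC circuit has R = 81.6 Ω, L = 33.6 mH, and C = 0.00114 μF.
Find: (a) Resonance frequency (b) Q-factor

Step 1 — Resonance condition Im(Z)=0 gives ω₀ = 1/√(LC).
Step 2 — ω₀ = 1/√(0.0336·1.14e-09) = 1.616e+05 rad/s.
Step 3 — f₀ = ω₀/(2π) = 2.572e+04 Hz.
Step 4 — Series Q: Q = ω₀L/R = 1.616e+05·0.0336/81.6 = 66.53.

(a) f₀ = 2.572e+04 Hz  (b) Q = 66.53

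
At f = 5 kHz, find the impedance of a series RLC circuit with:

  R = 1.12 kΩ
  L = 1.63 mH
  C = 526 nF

Step 1 — Angular frequency: ω = 2π·f = 2π·5000 = 3.142e+04 rad/s.
Step 2 — Component impedances:
  R: Z = R = 1120 Ω
  L: Z = jωL = j·3.142e+04·0.00163 = 0 + j51.21 Ω
  C: Z = 1/(jωC) = -j/(ω·C) = 0 - j60.52 Ω
Step 3 — Series combination: Z_total = R + L + C = 1120 - j9.307 Ω = 1120∠-0.5° Ω.

Z = 1120 - j9.307 Ω = 1120∠-0.5° Ω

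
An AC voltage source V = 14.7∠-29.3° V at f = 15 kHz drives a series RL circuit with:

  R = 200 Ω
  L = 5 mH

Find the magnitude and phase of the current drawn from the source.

Step 1 — Angular frequency: ω = 2π·f = 2π·1.5e+04 = 9.425e+04 rad/s.
Step 2 — Component impedances:
  R: Z = R = 200 Ω
  L: Z = jωL = j·9.425e+04·0.005 = 0 + j471.2 Ω
Step 3 — Series combination: Z_total = R + L = 200 + j471.2 Ω = 511.9∠67.0° Ω.
Step 4 — Source phasor: V = 14.7∠-29.3° V = 12.82 - j7.194 V.
Step 5 — Ohm's law: I = V / Z_total = (12.82 - j7.194) / (200 + j471.2) = -0.003153 - j0.02854 A.
Step 6 — Convert to polar: |I| = 0.02872 A, ∠I = -96.3°.

I = 0.02872∠-96.3° A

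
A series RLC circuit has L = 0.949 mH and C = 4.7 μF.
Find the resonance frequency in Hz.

Step 1 — Resonance condition Im(Z)=0 gives ω₀ = 1/√(LC).
Step 2 — ω₀ = 1/√(0.000949·4.7e-06) = 1.497e+04 rad/s.
Step 3 — f₀ = ω₀/(2π) = 2383 Hz.

f₀ = 2383 Hz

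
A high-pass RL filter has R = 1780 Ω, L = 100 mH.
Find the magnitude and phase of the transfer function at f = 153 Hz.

Step 1 — Angular frequency: ω = 2π·153 = 961.3 rad/s.
Step 2 — Transfer function: H(jω) = jωL/(R + jωL).
Step 3 — Numerator jωL = j·96.13; denominator R + jωL = 1780 + j96.13.
Step 4 — H = 0.002908 + j0.05385.
Step 5 — Magnitude: |H| = 0.05393 (-25.4 dB); phase: φ = 86.9°.

|H| = 0.05393 (-25.4 dB), φ = 86.9°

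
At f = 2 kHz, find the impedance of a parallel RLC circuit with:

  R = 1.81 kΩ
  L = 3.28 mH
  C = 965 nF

Step 1 — Angular frequency: ω = 2π·f = 2π·2000 = 1.257e+04 rad/s.
Step 2 — Component impedances:
  R: Z = R = 1810 Ω
  L: Z = jωL = j·1.257e+04·0.00328 = 0 + j41.22 Ω
  C: Z = 1/(jωC) = -j/(ω·C) = 0 - j82.46 Ω
Step 3 — Parallel combination: 1/Z_total = 1/R + 1/L + 1/C; Z_total = 3.744 + j82.24 Ω = 82.32∠87.4° Ω.

Z = 3.744 + j82.24 Ω = 82.32∠87.4° Ω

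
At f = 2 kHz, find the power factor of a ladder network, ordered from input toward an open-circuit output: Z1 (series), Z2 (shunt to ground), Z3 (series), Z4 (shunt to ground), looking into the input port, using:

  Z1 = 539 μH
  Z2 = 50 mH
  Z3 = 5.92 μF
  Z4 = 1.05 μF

Step 1 — Angular frequency: ω = 2π·f = 2π·2000 = 1.257e+04 rad/s.
Step 2 — Component impedances:
  Z1: Z = jωL = j·1.257e+04·0.000539 = 0 + j6.773 Ω
  Z2: Z = jωL = j·1.257e+04·0.05 = 0 + j628.3 Ω
  Z3: Z = 1/(jωC) = -j/(ω·C) = 0 - j13.44 Ω
  Z4: Z = 1/(jωC) = -j/(ω·C) = 0 - j75.79 Ω
Step 3 — Ladder network (open output): work backward from the far end, alternating series and parallel combinations. Z_in = 0 - j97.23 Ω = 97.23∠-90.0° Ω.
Step 4 — Power factor: PF = cos(φ) = Re(Z)/|Z| = 0/97.23 = 0.
Step 5 — Type: Im(Z) = -97.23 ⇒ leading (phase φ = -90.0°).

PF = 0 (leading, φ = -90.0°)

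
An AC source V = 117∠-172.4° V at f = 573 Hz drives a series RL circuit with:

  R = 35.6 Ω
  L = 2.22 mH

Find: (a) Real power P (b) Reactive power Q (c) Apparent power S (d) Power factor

Step 1 — Angular frequency: ω = 2π·f = 2π·573 = 3600 rad/s.
Step 2 — Component impedances:
  R: Z = R = 35.6 Ω
  L: Z = jωL = j·3600·0.00222 = 0 + j7.993 Ω
Step 3 — Series combination: Z_total = R + L = 35.6 + j7.993 Ω = 36.49∠12.7° Ω.
Step 4 — Source phasor: V = 117∠-172.4° V = -116 - j15.47 V.
Step 5 — Current: I = V / Z = -3.194 + j0.2825 A = 3.207∠174.9° A.
Step 6 — Complex power: S = V·I* = 366.1 + j82.19 VA.
Step 7 — Real power: P = Re(S) = 366.1 W.
Step 8 — Reactive power: Q = Im(S) = 82.19 VAR.
Step 9 — Apparent power: |S| = 375.2 VA.
Step 10 — Power factor: PF = P/|S| = 0.9757 (lagging).

(a) P = 366.1 W  (b) Q = 82.19 VAR  (c) S = 375.2 VA  (d) PF = 0.9757 (lagging)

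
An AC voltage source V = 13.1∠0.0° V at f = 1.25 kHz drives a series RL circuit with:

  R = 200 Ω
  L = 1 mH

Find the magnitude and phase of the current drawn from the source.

Step 1 — Angular frequency: ω = 2π·f = 2π·1250 = 7854 rad/s.
Step 2 — Component impedances:
  R: Z = R = 200 Ω
  L: Z = jωL = j·7854·0.001 = 0 + j7.854 Ω
Step 3 — Series combination: Z_total = R + L = 200 + j7.854 Ω = 200.2∠2.2° Ω.
Step 4 — Source phasor: V = 13.1∠0.0° V = 13.1 V.
Step 5 — Ohm's law: I = V / Z_total = (13.1) / (200 + j7.854) = 0.0654 - j0.002568 A.
Step 6 — Convert to polar: |I| = 0.06545 A, ∠I = -2.2°.

I = 0.06545∠-2.2° A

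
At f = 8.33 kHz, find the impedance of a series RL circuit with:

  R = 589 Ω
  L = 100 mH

Step 1 — Angular frequency: ω = 2π·f = 2π·8330 = 5.234e+04 rad/s.
Step 2 — Component impedances:
  R: Z = R = 589 Ω
  L: Z = jωL = j·5.234e+04·0.1 = 0 + j5234 Ω
Step 3 — Series combination: Z_total = R + L = 589 + j5234 Ω = 5267∠83.6° Ω.

Z = 589 + j5234 Ω = 5267∠83.6° Ω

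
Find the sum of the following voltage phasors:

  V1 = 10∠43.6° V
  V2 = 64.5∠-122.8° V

Step 1 — Convert each phasor to rectangular form:
  V1 = 10·(cos(43.6°) + j·sin(43.6°)) = 7.242 + j6.896 V
  V2 = 64.5·(cos(-122.8°) + j·sin(-122.8°)) = -34.94 - j54.22 V
Step 2 — Sum components: V_total = -27.7 - j47.32 V.
Step 3 — Convert to polar: |V_total| = 54.83 V, ∠V_total = -120.3°.

V_total = 54.83∠-120.3° V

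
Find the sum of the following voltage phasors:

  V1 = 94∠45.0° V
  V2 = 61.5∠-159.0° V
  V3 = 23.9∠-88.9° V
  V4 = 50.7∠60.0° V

Step 1 — Convert each phasor to rectangular form:
  V1 = 94·(cos(45.0°) + j·sin(45.0°)) = 66.47 + j66.47 V
  V2 = 61.5·(cos(-159.0°) + j·sin(-159.0°)) = -57.42 - j22.04 V
  V3 = 23.9·(cos(-88.9°) + j·sin(-88.9°)) = 0.4588 - j23.9 V
  V4 = 50.7·(cos(60.0°) + j·sin(60.0°)) = 25.35 + j43.91 V
Step 2 — Sum components: V_total = 34.86 + j64.44 V.
Step 3 — Convert to polar: |V_total| = 73.27 V, ∠V_total = 61.6°.

V_total = 73.27∠61.6° V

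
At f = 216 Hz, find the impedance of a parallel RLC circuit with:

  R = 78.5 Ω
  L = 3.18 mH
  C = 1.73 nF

Step 1 — Angular frequency: ω = 2π·f = 2π·216 = 1357 rad/s.
Step 2 — Component impedances:
  R: Z = R = 78.5 Ω
  L: Z = jωL = j·1357·0.00318 = 0 + j4.316 Ω
  C: Z = 1/(jωC) = -j/(ω·C) = 0 - j4.259e+05 Ω
Step 3 — Parallel combination: 1/Z_total = 1/R + 1/L + 1/C; Z_total = 0.2366 + j4.303 Ω = 4.309∠86.9° Ω.

Z = 0.2366 + j4.303 Ω = 4.309∠86.9° Ω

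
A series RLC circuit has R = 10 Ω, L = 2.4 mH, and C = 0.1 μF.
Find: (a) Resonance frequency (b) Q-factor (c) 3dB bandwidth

Step 1 — Resonance: ω₀ = 1/√(LC) = 1/√(0.0024·1e-07) = 6.455e+04 rad/s.
Step 2 — f₀ = ω₀/(2π) = 1.027e+04 Hz.
Step 3 — Series Q: Q = ω₀L/R = 6.455e+04·0.0024/10 = 15.49.
Step 4 — Bandwidth: Δω = ω₀/Q = 4167 rad/s; BW = Δω/(2π) = 663.1 Hz.

(a) f₀ = 1.027e+04 Hz  (b) Q = 15.49  (c) BW = 663.1 Hz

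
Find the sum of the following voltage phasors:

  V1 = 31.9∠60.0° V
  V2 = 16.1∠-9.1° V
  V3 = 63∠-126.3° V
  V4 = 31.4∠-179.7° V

Step 1 — Convert each phasor to rectangular form:
  V1 = 31.9·(cos(60.0°) + j·sin(60.0°)) = 15.95 + j27.63 V
  V2 = 16.1·(cos(-9.1°) + j·sin(-9.1°)) = 15.9 - j2.546 V
  V3 = 63·(cos(-126.3°) + j·sin(-126.3°)) = -37.3 - j50.77 V
  V4 = 31.4·(cos(-179.7°) + j·sin(-179.7°)) = -31.4 - j0.1644 V
Step 2 — Sum components: V_total = -36.85 - j25.86 V.
Step 3 — Convert to polar: |V_total| = 45.02 V, ∠V_total = -144.9°.

V_total = 45.02∠-144.9° V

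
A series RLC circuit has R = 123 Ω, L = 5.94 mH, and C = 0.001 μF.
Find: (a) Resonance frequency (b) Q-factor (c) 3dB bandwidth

Step 1 — Resonance condition Im(Z)=0 gives ω₀ = 1/√(LC).
Step 2 — ω₀ = 1/√(0.00594·1e-09) = 4.103e+05 rad/s.
Step 3 — f₀ = ω₀/(2π) = 6.53e+04 Hz.
Step 4 — Series Q: Q = ω₀L/R = 4.103e+05·0.00594/123 = 19.81.
Step 5 — 3dB bandwidth: Δω = ω₀/Q = 2.071e+04 rad/s; BW = Δω/(2π) = 3296 Hz.

(a) f₀ = 6.53e+04 Hz  (b) Q = 19.81  (c) BW = 3296 Hz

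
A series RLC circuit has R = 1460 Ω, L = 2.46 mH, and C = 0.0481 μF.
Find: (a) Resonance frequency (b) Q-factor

Step 1 — Resonance condition Im(Z)=0 gives ω₀ = 1/√(LC).
Step 2 — ω₀ = 1/√(0.00246·4.81e-08) = 9.193e+04 rad/s.
Step 3 — f₀ = ω₀/(2π) = 1.463e+04 Hz.
Step 4 — Series Q: Q = ω₀L/R = 9.193e+04·0.00246/1460 = 0.1549.

(a) f₀ = 1.463e+04 Hz  (b) Q = 0.1549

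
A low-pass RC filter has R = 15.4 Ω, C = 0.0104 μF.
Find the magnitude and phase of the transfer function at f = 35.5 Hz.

Step 1 — Angular frequency: ω = 2π·35.5 = 223.1 rad/s.
Step 2 — Transfer function: H(jω) = 1/(1 + jωRC).
Step 3 — Denominator: 1 + jωRC = 1 + j·223.1·15.4·1.04e-08 = 1 + j3.572e-05.
Step 4 — H = 1 - j3.572e-05.
Step 5 — Magnitude: |H| = 1 (-0.0 dB); phase: φ = -0.0°.

|H| = 1 (-0.0 dB), φ = -0.0°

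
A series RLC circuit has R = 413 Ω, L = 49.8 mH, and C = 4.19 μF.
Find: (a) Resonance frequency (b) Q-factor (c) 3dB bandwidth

Step 1 — Resonance condition Im(Z)=0 gives ω₀ = 1/√(LC).
Step 2 — ω₀ = 1/√(0.0498·4.19e-06) = 2189 rad/s.
Step 3 — f₀ = ω₀/(2π) = 348.4 Hz.
Step 4 — Series Q: Q = ω₀L/R = 2189·0.0498/413 = 0.264.
Step 5 — 3dB bandwidth: Δω = ω₀/Q = 8293 rad/s; BW = Δω/(2π) = 1320 Hz.

(a) f₀ = 348.4 Hz  (b) Q = 0.264  (c) BW = 1320 Hz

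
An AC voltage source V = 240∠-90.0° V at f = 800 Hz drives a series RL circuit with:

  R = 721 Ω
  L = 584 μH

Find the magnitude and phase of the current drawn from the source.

Step 1 — Angular frequency: ω = 2π·f = 2π·800 = 5027 rad/s.
Step 2 — Component impedances:
  R: Z = R = 721 Ω
  L: Z = jωL = j·5027·0.000584 = 0 + j2.936 Ω
Step 3 — Series combination: Z_total = R + L = 721 + j2.936 Ω = 721∠0.2° Ω.
Step 4 — Source phasor: V = 240∠-90.0° V = 0 - j240 V.
Step 5 — Ohm's law: I = V / Z_total = (0 - j240) / (721 + j2.936) = -0.001355 - j0.3329 A.
Step 6 — Convert to polar: |I| = 0.3329 A, ∠I = -90.2°.

I = 0.3329∠-90.2° A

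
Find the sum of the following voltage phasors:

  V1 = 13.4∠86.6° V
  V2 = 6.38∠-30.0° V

Step 1 — Convert each phasor to rectangular form:
  V1 = 13.4·(cos(86.6°) + j·sin(86.6°)) = 0.7947 + j13.38 V
  V2 = 6.38·(cos(-30.0°) + j·sin(-30.0°)) = 5.525 - j3.19 V
Step 2 — Sum components: V_total = 6.32 + j10.19 V.
Step 3 — Convert to polar: |V_total| = 11.99 V, ∠V_total = 58.2°.

V_total = 11.99∠58.2° V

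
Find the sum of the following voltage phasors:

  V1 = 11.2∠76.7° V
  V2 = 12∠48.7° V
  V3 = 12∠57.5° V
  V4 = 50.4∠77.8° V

Step 1 — Convert each phasor to rectangular form:
  V1 = 11.2·(cos(76.7°) + j·sin(76.7°)) = 2.577 + j10.9 V
  V2 = 12·(cos(48.7°) + j·sin(48.7°)) = 7.92 + j9.015 V
  V3 = 12·(cos(57.5°) + j·sin(57.5°)) = 6.448 + j10.12 V
  V4 = 50.4·(cos(77.8°) + j·sin(77.8°)) = 10.65 + j49.26 V
Step 2 — Sum components: V_total = 27.59 + j79.3 V.
Step 3 — Convert to polar: |V_total| = 83.96 V, ∠V_total = 70.8°.

V_total = 83.96∠70.8° V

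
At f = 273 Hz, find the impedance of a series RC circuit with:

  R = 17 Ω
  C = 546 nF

Step 1 — Angular frequency: ω = 2π·f = 2π·273 = 1715 rad/s.
Step 2 — Component impedances:
  R: Z = R = 17 Ω
  C: Z = 1/(jωC) = -j/(ω·C) = 0 - j1068 Ω
Step 3 — Series combination: Z_total = R + C = 17 - j1068 Ω = 1068∠-89.1° Ω.

Z = 17 - j1068 Ω = 1068∠-89.1° Ω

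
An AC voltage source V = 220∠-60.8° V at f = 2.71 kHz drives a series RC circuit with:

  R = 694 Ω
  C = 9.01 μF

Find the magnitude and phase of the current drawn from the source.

Step 1 — Angular frequency: ω = 2π·f = 2π·2710 = 1.703e+04 rad/s.
Step 2 — Component impedances:
  R: Z = R = 694 Ω
  C: Z = 1/(jωC) = -j/(ω·C) = 0 - j6.518 Ω
Step 3 — Series combination: Z_total = R + C = 694 - j6.518 Ω = 694∠-0.5° Ω.
Step 4 — Source phasor: V = 220∠-60.8° V = 107.3 - j192 V.
Step 5 — Ohm's law: I = V / Z_total = (107.3 - j192) / (694 - j6.518) = 0.1572 - j0.2752 A.
Step 6 — Convert to polar: |I| = 0.317 A, ∠I = -60.3°.

I = 0.317∠-60.3° A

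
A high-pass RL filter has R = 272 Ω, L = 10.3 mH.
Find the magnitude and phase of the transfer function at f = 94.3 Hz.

Step 1 — Angular frequency: ω = 2π·94.3 = 592.5 rad/s.
Step 2 — Transfer function: H(jω) = jωL/(R + jωL).
Step 3 — Numerator jωL = j·6.103; denominator R + jωL = 272 + j6.103.
Step 4 — H = 0.0005032 + j0.02243.
Step 5 — Magnitude: |H| = 0.02243 (-33.0 dB); phase: φ = 88.7°.

|H| = 0.02243 (-33.0 dB), φ = 88.7°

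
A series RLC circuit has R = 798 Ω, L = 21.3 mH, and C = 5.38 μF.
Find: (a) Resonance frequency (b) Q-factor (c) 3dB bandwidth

Step 1 — Resonance condition Im(Z)=0 gives ω₀ = 1/√(LC).
Step 2 — ω₀ = 1/√(0.0213·5.38e-06) = 2954 rad/s.
Step 3 — f₀ = ω₀/(2π) = 470.2 Hz.
Step 4 — Series Q: Q = ω₀L/R = 2954·0.0213/798 = 0.07885.
Step 5 — 3dB bandwidth: Δω = ω₀/Q = 3.746e+04 rad/s; BW = Δω/(2π) = 5963 Hz.

(a) f₀ = 470.2 Hz  (b) Q = 0.07885  (c) BW = 5963 Hz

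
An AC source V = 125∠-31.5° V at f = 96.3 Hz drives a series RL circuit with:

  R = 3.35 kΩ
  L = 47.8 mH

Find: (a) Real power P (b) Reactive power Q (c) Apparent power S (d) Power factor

Step 1 — Angular frequency: ω = 2π·f = 2π·96.3 = 605.1 rad/s.
Step 2 — Component impedances:
  R: Z = R = 3350 Ω
  L: Z = jωL = j·605.1·0.0478 = 0 + j28.92 Ω
Step 3 — Series combination: Z_total = R + L = 3350 + j28.92 Ω = 3350∠0.5° Ω.
Step 4 — Source phasor: V = 125∠-31.5° V = 106.6 - j65.31 V.
Step 5 — Current: I = V / Z = 0.03164 - j0.01977 A = 0.03731∠-32.0° A.
Step 6 — Complex power: S = V·I* = 4.664 + j0.04027 VA.
Step 7 — Real power: P = Re(S) = 4.664 W.
Step 8 — Reactive power: Q = Im(S) = 0.04027 VAR.
Step 9 — Apparent power: |S| = 4.664 VA.
Step 10 — Power factor: PF = P/|S| = 1 (lagging).

(a) P = 4.664 W  (b) Q = 0.04027 VAR  (c) S = 4.664 VA  (d) PF = 1 (lagging)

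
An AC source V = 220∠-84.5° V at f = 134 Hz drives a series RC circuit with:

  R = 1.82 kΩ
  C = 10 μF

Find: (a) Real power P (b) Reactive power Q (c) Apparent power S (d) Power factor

Step 1 — Angular frequency: ω = 2π·f = 2π·134 = 841.9 rad/s.
Step 2 — Component impedances:
  R: Z = R = 1820 Ω
  C: Z = 1/(jωC) = -j/(ω·C) = 0 - j118.8 Ω
Step 3 — Series combination: Z_total = R + C = 1820 - j118.8 Ω = 1824∠-3.7° Ω.
Step 4 — Source phasor: V = 220∠-84.5° V = 21.09 - j219 V.
Step 5 — Current: I = V / Z = 0.01936 - j0.1191 A = 0.1206∠-80.8° A.
Step 6 — Complex power: S = V·I* = 26.48 - j1.728 VA.
Step 7 — Real power: P = Re(S) = 26.48 W.
Step 8 — Reactive power: Q = Im(S) = -1.728 VAR.
Step 9 — Apparent power: |S| = 26.54 VA.
Step 10 — Power factor: PF = P/|S| = 0.9979 (leading).

(a) P = 26.48 W  (b) Q = -1.728 VAR  (c) S = 26.54 VA  (d) PF = 0.9979 (leading)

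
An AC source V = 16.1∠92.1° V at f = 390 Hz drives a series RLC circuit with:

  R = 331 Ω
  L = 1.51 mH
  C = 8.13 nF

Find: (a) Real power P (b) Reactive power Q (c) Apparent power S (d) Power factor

Step 1 — Angular frequency: ω = 2π·f = 2π·390 = 2450 rad/s.
Step 2 — Component impedances:
  R: Z = R = 331 Ω
  L: Z = jωL = j·2450·0.00151 = 0 + j3.7 Ω
  C: Z = 1/(jωC) = -j/(ω·C) = 0 - j5.02e+04 Ω
Step 3 — Series combination: Z_total = R + L + C = 331 - j5.019e+04 Ω = 5.019e+04∠-89.6° Ω.
Step 4 — Source phasor: V = 16.1∠92.1° V = -0.59 + j16.09 V.
Step 5 — Current: I = V / Z = -0.0003206 - j9.64e-06 A = 0.0003208∠-178.3° A.
Step 6 — Complex power: S = V·I* = 3.406e-05 - j0.005164 VA.
Step 7 — Real power: P = Re(S) = 3.406e-05 W.
Step 8 — Reactive power: Q = Im(S) = -0.005164 VAR.
Step 9 — Apparent power: |S| = 0.005164 VA.
Step 10 — Power factor: PF = P/|S| = 0.006595 (leading).

(a) P = 3.406e-05 W  (b) Q = -0.005164 VAR  (c) S = 0.005164 VA  (d) PF = 0.006595 (leading)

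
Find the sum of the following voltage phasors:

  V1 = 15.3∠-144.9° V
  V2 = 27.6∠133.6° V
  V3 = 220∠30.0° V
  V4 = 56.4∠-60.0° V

Step 1 — Convert each phasor to rectangular form:
  V1 = 15.3·(cos(-144.9°) + j·sin(-144.9°)) = -12.52 - j8.798 V
  V2 = 27.6·(cos(133.6°) + j·sin(133.6°)) = -19.03 + j19.99 V
  V3 = 220·(cos(30.0°) + j·sin(30.0°)) = 190.5 + j110 V
  V4 = 56.4·(cos(-60.0°) + j·sin(-60.0°)) = 28.2 - j48.84 V
Step 2 — Sum components: V_total = 187.2 + j72.35 V.
Step 3 — Convert to polar: |V_total| = 200.7 V, ∠V_total = 21.1°.

V_total = 200.7∠21.1° V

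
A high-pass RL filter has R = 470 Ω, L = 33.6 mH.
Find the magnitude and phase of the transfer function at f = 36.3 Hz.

Step 1 — Angular frequency: ω = 2π·36.3 = 228.1 rad/s.
Step 2 — Transfer function: H(jω) = jωL/(R + jωL).
Step 3 — Numerator jωL = j·7.663; denominator R + jωL = 470 + j7.663.
Step 4 — H = 0.0002658 + j0.0163.
Step 5 — Magnitude: |H| = 0.0163 (-35.8 dB); phase: φ = 89.1°.

|H| = 0.0163 (-35.8 dB), φ = 89.1°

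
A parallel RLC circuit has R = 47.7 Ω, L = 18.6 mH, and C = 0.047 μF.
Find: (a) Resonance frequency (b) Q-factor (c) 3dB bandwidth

Step 1 — Resonance: ω₀ = 1/√(LC) = 1/√(0.0186·4.7e-08) = 3.382e+04 rad/s.
Step 2 — f₀ = ω₀/(2π) = 5383 Hz.
Step 3 — Parallel Q: Q = R/(ω₀L) = 47.7/(3.382e+04·0.0186) = 0.07582.
Step 4 — Bandwidth: Δω = ω₀/Q = 4.461e+05 rad/s; BW = Δω/(2π) = 7.099e+04 Hz.

(a) f₀ = 5383 Hz  (b) Q = 0.07582  (c) BW = 7.099e+04 Hz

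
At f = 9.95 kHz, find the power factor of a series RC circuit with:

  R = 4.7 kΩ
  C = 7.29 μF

Step 1 — Angular frequency: ω = 2π·f = 2π·9950 = 6.252e+04 rad/s.
Step 2 — Component impedances:
  R: Z = R = 4700 Ω
  C: Z = 1/(jωC) = -j/(ω·C) = 0 - j2.194 Ω
Step 3 — Series combination: Z_total = R + C = 4700 - j2.194 Ω = 4700∠-0.0° Ω.
Step 4 — Power factor: PF = cos(φ) = Re(Z)/|Z| = 4700/4700 = 1.
Step 5 — Type: Im(Z) = -2.194 ⇒ leading (phase φ = -0.0°).

PF = 1 (leading, φ = -0.0°)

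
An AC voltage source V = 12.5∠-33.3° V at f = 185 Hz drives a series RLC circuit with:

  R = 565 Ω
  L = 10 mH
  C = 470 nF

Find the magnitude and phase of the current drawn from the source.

Step 1 — Angular frequency: ω = 2π·f = 2π·185 = 1162 rad/s.
Step 2 — Component impedances:
  R: Z = R = 565 Ω
  L: Z = jωL = j·1162·0.01 = 0 + j11.62 Ω
  C: Z = 1/(jωC) = -j/(ω·C) = 0 - j1830 Ω
Step 3 — Series combination: Z_total = R + L + C = 565 - j1819 Ω = 1905∠-72.7° Ω.
Step 4 — Source phasor: V = 12.5∠-33.3° V = 10.45 - j6.863 V.
Step 5 — Ohm's law: I = V / Z_total = (10.45 - j6.863) / (565 - j1819) = 0.005069 + j0.00417 A.
Step 6 — Convert to polar: |I| = 0.006563 A, ∠I = 39.4°.

I = 0.006563∠39.4° A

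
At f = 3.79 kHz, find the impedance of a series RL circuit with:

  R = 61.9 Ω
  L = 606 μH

Step 1 — Angular frequency: ω = 2π·f = 2π·3790 = 2.381e+04 rad/s.
Step 2 — Component impedances:
  R: Z = R = 61.9 Ω
  L: Z = jωL = j·2.381e+04·0.000606 = 0 + j14.43 Ω
Step 3 — Series combination: Z_total = R + L = 61.9 + j14.43 Ω = 63.56∠13.1° Ω.

Z = 61.9 + j14.43 Ω = 63.56∠13.1° Ω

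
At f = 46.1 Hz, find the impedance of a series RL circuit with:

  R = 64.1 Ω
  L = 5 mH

Step 1 — Angular frequency: ω = 2π·f = 2π·46.1 = 289.7 rad/s.
Step 2 — Component impedances:
  R: Z = R = 64.1 Ω
  L: Z = jωL = j·289.7·0.005 = 0 + j1.448 Ω
Step 3 — Series combination: Z_total = R + L = 64.1 + j1.448 Ω = 64.12∠1.3° Ω.

Z = 64.1 + j1.448 Ω = 64.12∠1.3° Ω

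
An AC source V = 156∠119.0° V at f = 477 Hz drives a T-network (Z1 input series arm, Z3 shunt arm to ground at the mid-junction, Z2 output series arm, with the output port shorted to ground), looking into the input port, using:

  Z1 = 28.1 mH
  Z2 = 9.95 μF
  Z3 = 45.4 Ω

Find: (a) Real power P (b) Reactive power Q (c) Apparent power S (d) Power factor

Step 1 — Angular frequency: ω = 2π·f = 2π·477 = 2997 rad/s.
Step 2 — Component impedances:
  Z1: Z = jωL = j·2997·0.0281 = 0 + j84.22 Ω
  Z2: Z = 1/(jωC) = -j/(ω·C) = 0 - j33.53 Ω
  Z3: Z = R = 45.4 Ω
Step 3 — With the output port shorted to ground, the output series arm Z2 runs from the junction to ground; the shunt arm Z3 also runs from the junction to ground. They appear in parallel: Z3 || Z2 = 16.03 - j21.7 Ω.
Step 4 — Series with input arm Z1: Z_in = Z1 + (Z3 || Z2) = 16.03 + j62.52 Ω = 64.54∠75.6° Ω.
Step 5 — Source phasor: V = 156∠119.0° V = -75.63 + j136.4 V.
Step 6 — Current: I = V / Z = 1.757 + j1.66 A = 2.417∠43.4° A.
Step 7 — Complex power: S = V·I* = 93.62 + j365.2 VA.
Step 8 — Real power: P = Re(S) = 93.62 W.
Step 9 — Reactive power: Q = Im(S) = 365.2 VAR.
Step 10 — Apparent power: |S| = 377.1 VA.
Step 11 — Power factor: PF = P/|S| = 0.2483 (lagging).

(a) P = 93.62 W  (b) Q = 365.2 VAR  (c) S = 377.1 VA  (d) PF = 0.2483 (lagging)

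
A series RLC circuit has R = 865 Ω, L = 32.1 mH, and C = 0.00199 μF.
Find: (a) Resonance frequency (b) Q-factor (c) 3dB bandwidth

Step 1 — Resonance condition Im(Z)=0 gives ω₀ = 1/√(LC).
Step 2 — ω₀ = 1/√(0.0321·1.99e-09) = 1.251e+05 rad/s.
Step 3 — f₀ = ω₀/(2π) = 1.991e+04 Hz.
Step 4 — Series Q: Q = ω₀L/R = 1.251e+05·0.0321/865 = 4.643.
Step 5 — 3dB bandwidth: Δω = ω₀/Q = 2.695e+04 rad/s; BW = Δω/(2π) = 4289 Hz.

(a) f₀ = 1.991e+04 Hz  (b) Q = 4.643  (c) BW = 4289 Hz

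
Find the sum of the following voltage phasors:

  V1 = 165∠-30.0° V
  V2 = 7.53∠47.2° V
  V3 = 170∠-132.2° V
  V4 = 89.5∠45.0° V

Step 1 — Convert each phasor to rectangular form:
  V1 = 165·(cos(-30.0°) + j·sin(-30.0°)) = 142.9 - j82.5 V
  V2 = 7.53·(cos(47.2°) + j·sin(47.2°)) = 5.116 + j5.525 V
  V3 = 170·(cos(-132.2°) + j·sin(-132.2°)) = -114.2 - j125.9 V
  V4 = 89.5·(cos(45.0°) + j·sin(45.0°)) = 63.29 + j63.29 V
Step 2 — Sum components: V_total = 97.1 - j139.6 V.
Step 3 — Convert to polar: |V_total| = 170.1 V, ∠V_total = -55.2°.

V_total = 170.1∠-55.2° V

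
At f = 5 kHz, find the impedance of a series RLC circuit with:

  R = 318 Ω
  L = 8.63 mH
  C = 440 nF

Step 1 — Angular frequency: ω = 2π·f = 2π·5000 = 3.142e+04 rad/s.
Step 2 — Component impedances:
  R: Z = R = 318 Ω
  L: Z = jωL = j·3.142e+04·0.00863 = 0 + j271.1 Ω
  C: Z = 1/(jωC) = -j/(ω·C) = 0 - j72.34 Ω
Step 3 — Series combination: Z_total = R + L + C = 318 + j198.8 Ω = 375∠32.0° Ω.

Z = 318 + j198.8 Ω = 375∠32.0° Ω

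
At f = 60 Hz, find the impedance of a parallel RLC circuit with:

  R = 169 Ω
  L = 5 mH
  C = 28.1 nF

Step 1 — Angular frequency: ω = 2π·f = 2π·60 = 377 rad/s.
Step 2 — Component impedances:
  R: Z = R = 169 Ω
  L: Z = jωL = j·377·0.005 = 0 + j1.885 Ω
  C: Z = 1/(jωC) = -j/(ω·C) = 0 - j9.44e+04 Ω
Step 3 — Parallel combination: 1/Z_total = 1/R + 1/L + 1/C; Z_total = 0.02102 + j1.885 Ω = 1.885∠89.4° Ω.

Z = 0.02102 + j1.885 Ω = 1.885∠89.4° Ω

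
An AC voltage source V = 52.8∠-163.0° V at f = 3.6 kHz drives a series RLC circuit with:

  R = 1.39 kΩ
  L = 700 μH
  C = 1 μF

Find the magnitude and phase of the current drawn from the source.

Step 1 — Angular frequency: ω = 2π·f = 2π·3600 = 2.262e+04 rad/s.
Step 2 — Component impedances:
  R: Z = R = 1390 Ω
  L: Z = jωL = j·2.262e+04·0.0007 = 0 + j15.83 Ω
  C: Z = 1/(jωC) = -j/(ω·C) = 0 - j44.21 Ω
Step 3 — Series combination: Z_total = R + L + C = 1390 - j28.38 Ω = 1390∠-1.2° Ω.
Step 4 — Source phasor: V = 52.8∠-163.0° V = -50.49 - j15.44 V.
Step 5 — Ohm's law: I = V / Z_total = (-50.49 - j15.44) / (1390 - j28.38) = -0.03608 - j0.01184 A.
Step 6 — Convert to polar: |I| = 0.03798 A, ∠I = -161.8°.

I = 0.03798∠-161.8° A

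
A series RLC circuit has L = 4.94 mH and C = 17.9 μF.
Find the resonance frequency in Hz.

Step 1 — Resonance condition Im(Z)=0 gives ω₀ = 1/√(LC).
Step 2 — ω₀ = 1/√(0.00494·1.79e-05) = 3363 rad/s.
Step 3 — f₀ = ω₀/(2π) = 535.2 Hz.

f₀ = 535.2 Hz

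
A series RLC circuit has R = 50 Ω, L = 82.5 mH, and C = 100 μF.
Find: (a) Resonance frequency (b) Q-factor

Step 1 — Resonance condition Im(Z)=0 gives ω₀ = 1/√(LC).
Step 2 — ω₀ = 1/√(0.0825·0.0001) = 348.2 rad/s.
Step 3 — f₀ = ω₀/(2π) = 55.41 Hz.
Step 4 — Series Q: Q = ω₀L/R = 348.2·0.0825/50 = 0.5745.

(a) f₀ = 55.41 Hz  (b) Q = 0.5745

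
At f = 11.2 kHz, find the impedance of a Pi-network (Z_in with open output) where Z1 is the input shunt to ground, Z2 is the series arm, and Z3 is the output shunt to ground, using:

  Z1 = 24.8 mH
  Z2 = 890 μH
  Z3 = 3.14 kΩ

Step 1 — Angular frequency: ω = 2π·f = 2π·1.12e+04 = 7.037e+04 rad/s.
Step 2 — Component impedances:
  Z1: Z = jωL = j·7.037e+04·0.0248 = 0 + j1745 Ω
  Z2: Z = jωL = j·7.037e+04·0.00089 = 0 + j62.63 Ω
  Z3: Z = R = 3140 Ω
Step 3 — With open output, the series arm Z2 and the output shunt Z3 appear in series to ground: Z2 + Z3 = 3140 + j62.63 Ω.
Step 4 — Parallel with input shunt Z1: Z_in = Z1 || (Z2 + Z3) = 728.5 + j1326 Ω = 1513∠61.2° Ω.

Z = 728.5 + j1326 Ω = 1513∠61.2° Ω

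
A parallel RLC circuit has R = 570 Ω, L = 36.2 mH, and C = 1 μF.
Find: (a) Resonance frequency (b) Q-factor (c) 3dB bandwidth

Step 1 — Resonance: ω₀ = 1/√(LC) = 1/√(0.0362·1e-06) = 5256 rad/s.
Step 2 — f₀ = ω₀/(2π) = 836.5 Hz.
Step 3 — Parallel Q: Q = R/(ω₀L) = 570/(5256·0.0362) = 2.996.
Step 4 — Bandwidth: Δω = ω₀/Q = 1754 rad/s; BW = Δω/(2π) = 279.2 Hz.

(a) f₀ = 836.5 Hz  (b) Q = 2.996  (c) BW = 279.2 Hz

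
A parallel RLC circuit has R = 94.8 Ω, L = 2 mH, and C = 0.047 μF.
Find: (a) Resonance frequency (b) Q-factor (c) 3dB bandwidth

Step 1 — Resonance: ω₀ = 1/√(LC) = 1/√(0.002·4.7e-08) = 1.031e+05 rad/s.
Step 2 — f₀ = ω₀/(2π) = 1.642e+04 Hz.
Step 3 — Parallel Q: Q = R/(ω₀L) = 94.8/(1.031e+05·0.002) = 0.4596.
Step 4 — Bandwidth: Δω = ω₀/Q = 2.244e+05 rad/s; BW = Δω/(2π) = 3.572e+04 Hz.

(a) f₀ = 1.642e+04 Hz  (b) Q = 0.4596  (c) BW = 3.572e+04 Hz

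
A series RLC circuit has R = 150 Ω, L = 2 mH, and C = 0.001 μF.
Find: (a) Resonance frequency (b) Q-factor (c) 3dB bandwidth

Step 1 — Resonance condition Im(Z)=0 gives ω₀ = 1/√(LC).
Step 2 — ω₀ = 1/√(0.002·1e-09) = 7.071e+05 rad/s.
Step 3 — f₀ = ω₀/(2π) = 1.125e+05 Hz.
Step 4 — Series Q: Q = ω₀L/R = 7.071e+05·0.002/150 = 9.428.
Step 5 — 3dB bandwidth: Δω = ω₀/Q = 7.5e+04 rad/s; BW = Δω/(2π) = 1.194e+04 Hz.

(a) f₀ = 1.125e+05 Hz  (b) Q = 9.428  (c) BW = 1.194e+04 Hz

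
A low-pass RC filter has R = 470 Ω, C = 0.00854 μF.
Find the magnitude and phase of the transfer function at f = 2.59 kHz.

Step 1 — Angular frequency: ω = 2π·2590 = 1.627e+04 rad/s.
Step 2 — Transfer function: H(jω) = 1/(1 + jωRC).
Step 3 — Denominator: 1 + jωRC = 1 + j·1.627e+04·470·8.54e-09 = 1 + j0.06532.
Step 4 — H = 0.9958 - j0.06504.
Step 5 — Magnitude: |H| = 0.9979 (-0.0 dB); phase: φ = -3.7°.

|H| = 0.9979 (-0.0 dB), φ = -3.7°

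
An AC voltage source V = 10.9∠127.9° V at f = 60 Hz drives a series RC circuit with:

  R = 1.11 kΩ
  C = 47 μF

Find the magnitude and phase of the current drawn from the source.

Step 1 — Angular frequency: ω = 2π·f = 2π·60 = 377 rad/s.
Step 2 — Component impedances:
  R: Z = R = 1110 Ω
  C: Z = 1/(jωC) = -j/(ω·C) = 0 - j56.44 Ω
Step 3 — Series combination: Z_total = R + C = 1110 - j56.44 Ω = 1111∠-2.9° Ω.
Step 4 — Source phasor: V = 10.9∠127.9° V = -6.696 + j8.601 V.
Step 5 — Ohm's law: I = V / Z_total = (-6.696 + j8.601) / (1110 - j56.44) = -0.00641 + j0.007423 A.
Step 6 — Convert to polar: |I| = 0.009807 A, ∠I = 130.8°.

I = 0.009807∠130.8° A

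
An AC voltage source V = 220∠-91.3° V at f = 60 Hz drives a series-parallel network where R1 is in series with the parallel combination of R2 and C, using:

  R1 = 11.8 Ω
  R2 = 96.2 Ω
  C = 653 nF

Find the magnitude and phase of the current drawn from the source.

Step 1 — Angular frequency: ω = 2π·f = 2π·60 = 377 rad/s.
Step 2 — Component impedances:
  R1: Z = R = 11.8 Ω
  R2: Z = R = 96.2 Ω
  C: Z = 1/(jωC) = -j/(ω·C) = 0 - j4062 Ω
Step 3 — Parallel branch: R2 || C = 1/(1/R2 + 1/C) = 96.15 - j2.277 Ω.
Step 4 — Series with R1: Z_total = R1 + (R2 || C) = 107.9 - j2.277 Ω = 108∠-1.2° Ω.
Step 5 — Source phasor: V = 220∠-91.3° V = -4.991 - j219.9 V.
Step 6 — Ohm's law: I = V / Z_total = (-4.991 - j219.9) / (107.9 - j2.277) = -0.003258 - j2.038 A.
Step 7 — Convert to polar: |I| = 2.038 A, ∠I = -90.1°.

I = 2.038∠-90.1° A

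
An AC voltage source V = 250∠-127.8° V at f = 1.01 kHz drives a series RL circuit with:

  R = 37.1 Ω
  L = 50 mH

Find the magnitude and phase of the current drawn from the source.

Step 1 — Angular frequency: ω = 2π·f = 2π·1010 = 6346 rad/s.
Step 2 — Component impedances:
  R: Z = R = 37.1 Ω
  L: Z = jωL = j·6346·0.05 = 0 + j317.3 Ω
Step 3 — Series combination: Z_total = R + L = 37.1 + j317.3 Ω = 319.5∠83.3° Ω.
Step 4 — Source phasor: V = 250∠-127.8° V = -153.2 - j197.5 V.
Step 5 — Ohm's law: I = V / Z_total = (-153.2 - j197.5) / (37.1 + j317.3) = -0.6699 + j0.4046 A.
Step 6 — Convert to polar: |I| = 0.7826 A, ∠I = 148.9°.

I = 0.7826∠148.9° A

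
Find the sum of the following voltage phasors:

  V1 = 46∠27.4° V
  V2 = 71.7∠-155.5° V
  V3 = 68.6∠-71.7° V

Step 1 — Convert each phasor to rectangular form:
  V1 = 46·(cos(27.4°) + j·sin(27.4°)) = 40.84 + j21.17 V
  V2 = 71.7·(cos(-155.5°) + j·sin(-155.5°)) = -65.24 - j29.73 V
  V3 = 68.6·(cos(-71.7°) + j·sin(-71.7°)) = 21.54 - j65.13 V
Step 2 — Sum components: V_total = -2.865 - j73.69 V.
Step 3 — Convert to polar: |V_total| = 73.75 V, ∠V_total = -92.2°.

V_total = 73.75∠-92.2° V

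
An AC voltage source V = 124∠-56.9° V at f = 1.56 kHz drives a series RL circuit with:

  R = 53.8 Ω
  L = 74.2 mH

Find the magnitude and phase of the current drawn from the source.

Step 1 — Angular frequency: ω = 2π·f = 2π·1560 = 9802 rad/s.
Step 2 — Component impedances:
  R: Z = R = 53.8 Ω
  L: Z = jωL = j·9802·0.0742 = 0 + j727.3 Ω
Step 3 — Series combination: Z_total = R + L = 53.8 + j727.3 Ω = 729.3∠85.8° Ω.
Step 4 — Source phasor: V = 124∠-56.9° V = 67.72 - j103.9 V.
Step 5 — Ohm's law: I = V / Z_total = (67.72 - j103.9) / (53.8 + j727.3) = -0.1352 - j0.1031 A.
Step 6 — Convert to polar: |I| = 0.17 A, ∠I = -142.7°.

I = 0.17∠-142.7° A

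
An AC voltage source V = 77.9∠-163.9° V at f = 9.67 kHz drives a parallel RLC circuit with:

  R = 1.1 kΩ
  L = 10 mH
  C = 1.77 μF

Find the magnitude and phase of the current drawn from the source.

Step 1 — Angular frequency: ω = 2π·f = 2π·9670 = 6.076e+04 rad/s.
Step 2 — Component impedances:
  R: Z = R = 1100 Ω
  L: Z = jωL = j·6.076e+04·0.01 = 0 + j607.6 Ω
  C: Z = 1/(jωC) = -j/(ω·C) = 0 - j9.299 Ω
Step 3 — Parallel combination: 1/Z_total = 1/R + 1/L + 1/C; Z_total = 0.08106 - j9.442 Ω = 9.443∠-89.5° Ω.
Step 4 — Source phasor: V = 77.9∠-163.9° V = -74.84 - j21.6 V.
Step 5 — Ohm's law: I = V / Z_total = (-74.84 - j21.6) / (0.08106 - j9.442) = 2.22 - j7.945 A.
Step 6 — Convert to polar: |I| = 8.25 A, ∠I = -74.4°.

I = 8.25∠-74.4° A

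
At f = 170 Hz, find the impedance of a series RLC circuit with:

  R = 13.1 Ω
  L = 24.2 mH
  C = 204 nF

Step 1 — Angular frequency: ω = 2π·f = 2π·170 = 1068 rad/s.
Step 2 — Component impedances:
  R: Z = R = 13.1 Ω
  L: Z = jωL = j·1068·0.0242 = 0 + j25.85 Ω
  C: Z = 1/(jωC) = -j/(ω·C) = 0 - j4589 Ω
Step 3 — Series combination: Z_total = R + L + C = 13.1 - j4563 Ω = 4563∠-89.8° Ω.

Z = 13.1 - j4563 Ω = 4563∠-89.8° Ω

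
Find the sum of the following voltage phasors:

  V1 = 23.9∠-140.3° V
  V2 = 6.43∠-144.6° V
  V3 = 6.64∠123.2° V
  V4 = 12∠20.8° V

Step 1 — Convert each phasor to rectangular form:
  V1 = 23.9·(cos(-140.3°) + j·sin(-140.3°)) = -18.39 - j15.27 V
  V2 = 6.43·(cos(-144.6°) + j·sin(-144.6°)) = -5.241 - j3.725 V
  V3 = 6.64·(cos(123.2°) + j·sin(123.2°)) = -3.636 + j5.556 V
  V4 = 12·(cos(20.8°) + j·sin(20.8°)) = 11.22 + j4.261 V
Step 2 — Sum components: V_total = -16.05 - j9.174 V.
Step 3 — Convert to polar: |V_total| = 18.48 V, ∠V_total = -150.2°.

V_total = 18.48∠-150.2° V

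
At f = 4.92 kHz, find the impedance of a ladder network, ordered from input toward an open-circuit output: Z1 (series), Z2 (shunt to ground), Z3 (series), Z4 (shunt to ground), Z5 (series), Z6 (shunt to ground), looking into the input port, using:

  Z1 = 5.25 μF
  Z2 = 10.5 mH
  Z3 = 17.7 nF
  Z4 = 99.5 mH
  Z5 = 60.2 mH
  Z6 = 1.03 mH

Step 1 — Angular frequency: ω = 2π·f = 2π·4920 = 3.091e+04 rad/s.
Step 2 — Component impedances:
  Z1: Z = 1/(jωC) = -j/(ω·C) = 0 - j6.162 Ω
  Z2: Z = jωL = j·3.091e+04·0.0105 = 0 + j324.6 Ω
  Z3: Z = 1/(jωC) = -j/(ω·C) = 0 - j1828 Ω
  Z4: Z = jωL = j·3.091e+04·0.0995 = 0 + j3076 Ω
  Z5: Z = jωL = j·3.091e+04·0.0602 = 0 + j1861 Ω
  Z6: Z = jωL = j·3.091e+04·0.00103 = 0 + j31.84 Ω
Step 3 — Ladder network (open output): work backward from the far end, alternating series and parallel combinations. Z_in = 0 + j636.5 Ω = 636.5∠90.0° Ω.

Z = 0 + j636.5 Ω = 636.5∠90.0° Ω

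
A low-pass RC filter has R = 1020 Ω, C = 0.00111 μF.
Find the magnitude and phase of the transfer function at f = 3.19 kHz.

Step 1 — Angular frequency: ω = 2π·3190 = 2.004e+04 rad/s.
Step 2 — Transfer function: H(jω) = 1/(1 + jωRC).
Step 3 — Denominator: 1 + jωRC = 1 + j·2.004e+04·1020·1.11e-09 = 1 + j0.02269.
Step 4 — H = 0.9995 - j0.02268.
Step 5 — Magnitude: |H| = 0.9997 (-0.0 dB); phase: φ = -1.3°.

|H| = 0.9997 (-0.0 dB), φ = -1.3°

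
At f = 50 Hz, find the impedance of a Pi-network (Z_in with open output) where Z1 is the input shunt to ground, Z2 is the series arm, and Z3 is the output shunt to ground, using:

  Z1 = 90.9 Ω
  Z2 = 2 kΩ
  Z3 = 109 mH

Step 1 — Angular frequency: ω = 2π·f = 2π·50 = 314.2 rad/s.
Step 2 — Component impedances:
  Z1: Z = R = 90.9 Ω
  Z2: Z = R = 2000 Ω
  Z3: Z = jωL = j·314.2·0.109 = 0 + j34.24 Ω
Step 3 — With open output, the series arm Z2 and the output shunt Z3 appear in series to ground: Z2 + Z3 = 2000 + j34.24 Ω.
Step 4 — Parallel with input shunt Z1: Z_in = Z1 || (Z2 + Z3) = 86.95 + j0.0647 Ω = 86.95∠0.0° Ω.

Z = 86.95 + j0.0647 Ω = 86.95∠0.0° Ω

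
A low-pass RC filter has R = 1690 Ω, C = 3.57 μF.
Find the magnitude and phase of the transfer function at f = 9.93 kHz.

Step 1 — Angular frequency: ω = 2π·9930 = 6.239e+04 rad/s.
Step 2 — Transfer function: H(jω) = 1/(1 + jωRC).
Step 3 — Denominator: 1 + jωRC = 1 + j·6.239e+04·1690·3.57e-06 = 1 + j376.4.
Step 4 — H = 7.057e-06 - j0.002657.
Step 5 — Magnitude: |H| = 0.002657 (-51.5 dB); phase: φ = -89.8°.

|H| = 0.002657 (-51.5 dB), φ = -89.8°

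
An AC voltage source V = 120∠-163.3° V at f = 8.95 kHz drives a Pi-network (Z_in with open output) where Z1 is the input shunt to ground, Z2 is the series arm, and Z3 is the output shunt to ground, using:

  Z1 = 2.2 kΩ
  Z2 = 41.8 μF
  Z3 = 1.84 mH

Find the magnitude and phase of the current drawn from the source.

Step 1 — Angular frequency: ω = 2π·f = 2π·8950 = 5.623e+04 rad/s.
Step 2 — Component impedances:
  Z1: Z = R = 2200 Ω
  Z2: Z = 1/(jωC) = -j/(ω·C) = 0 - j0.4254 Ω
  Z3: Z = jωL = j·5.623e+04·0.00184 = 0 + j103.5 Ω
Step 3 — With open output, the series arm Z2 and the output shunt Z3 appear in series to ground: Z2 + Z3 = 0 + j103 Ω.
Step 4 — Parallel with input shunt Z1: Z_in = Z1 || (Z2 + Z3) = 4.816 + j102.8 Ω = 102.9∠87.3° Ω.
Step 5 — Source phasor: V = 120∠-163.3° V = -114.9 - j34.48 V.
Step 6 — Ohm's law: I = V / Z_total = (-114.9 - j34.48) / (4.816 + j102.8) = -0.3869 + j1.1 A.
Step 7 — Convert to polar: |I| = 1.166 A, ∠I = 109.4°.

I = 1.166∠109.4° A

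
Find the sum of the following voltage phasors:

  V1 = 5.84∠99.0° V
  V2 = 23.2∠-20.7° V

Step 1 — Convert each phasor to rectangular form:
  V1 = 5.84·(cos(99.0°) + j·sin(99.0°)) = -0.9136 + j5.768 V
  V2 = 23.2·(cos(-20.7°) + j·sin(-20.7°)) = 21.7 - j8.201 V
Step 2 — Sum components: V_total = 20.79 - j2.433 V.
Step 3 — Convert to polar: |V_total| = 20.93 V, ∠V_total = -6.7°.

V_total = 20.93∠-6.7° V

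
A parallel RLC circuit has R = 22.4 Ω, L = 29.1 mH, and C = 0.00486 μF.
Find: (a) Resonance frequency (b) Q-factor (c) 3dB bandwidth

Step 1 — Resonance: ω₀ = 1/√(LC) = 1/√(0.0291·4.86e-09) = 8.409e+04 rad/s.
Step 2 — f₀ = ω₀/(2π) = 1.338e+04 Hz.
Step 3 — Parallel Q: Q = R/(ω₀L) = 22.4/(8.409e+04·0.0291) = 0.009154.
Step 4 — Bandwidth: Δω = ω₀/Q = 9.186e+06 rad/s; BW = Δω/(2π) = 1.462e+06 Hz.

(a) f₀ = 1.338e+04 Hz  (b) Q = 0.009154  (c) BW = 1.462e+06 Hz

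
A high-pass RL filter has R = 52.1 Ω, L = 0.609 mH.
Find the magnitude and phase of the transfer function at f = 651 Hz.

Step 1 — Angular frequency: ω = 2π·651 = 4090 rad/s.
Step 2 — Transfer function: H(jω) = jωL/(R + jωL).
Step 3 — Numerator jωL = j·2.491; denominator R + jωL = 52.1 + j2.491.
Step 4 — H = 0.002281 + j0.0477.
Step 5 — Magnitude: |H| = 0.04776 (-26.4 dB); phase: φ = 87.3°.

|H| = 0.04776 (-26.4 dB), φ = 87.3°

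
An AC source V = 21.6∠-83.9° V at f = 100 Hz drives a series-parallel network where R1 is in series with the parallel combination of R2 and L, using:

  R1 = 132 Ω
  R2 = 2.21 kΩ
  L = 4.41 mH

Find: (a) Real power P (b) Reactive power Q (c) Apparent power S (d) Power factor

Step 1 — Angular frequency: ω = 2π·f = 2π·100 = 628.3 rad/s.
Step 2 — Component impedances:
  R1: Z = R = 132 Ω
  R2: Z = R = 2210 Ω
  L: Z = jωL = j·628.3·0.00441 = 0 + j2.771 Ω
Step 3 — Parallel branch: R2 || L = 1/(1/R2 + 1/L) = 0.003474 + j2.771 Ω.
Step 4 — Series with R1: Z_total = R1 + (R2 || L) = 132 + j2.771 Ω = 132∠1.2° Ω.
Step 5 — Source phasor: V = 21.6∠-83.9° V = 2.295 - j21.48 V.
Step 6 — Current: I = V / Z = 0.01397 - j0.163 A = 0.1636∠-85.1° A.
Step 7 — Complex power: S = V·I* = 3.533 + j0.07416 VA.
Step 8 — Real power: P = Re(S) = 3.533 W.
Step 9 — Reactive power: Q = Im(S) = 0.07416 VAR.
Step 10 — Apparent power: |S| = 3.534 VA.
Step 11 — Power factor: PF = P/|S| = 0.9998 (lagging).

(a) P = 3.533 W  (b) Q = 0.07416 VAR  (c) S = 3.534 VA  (d) PF = 0.9998 (lagging)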